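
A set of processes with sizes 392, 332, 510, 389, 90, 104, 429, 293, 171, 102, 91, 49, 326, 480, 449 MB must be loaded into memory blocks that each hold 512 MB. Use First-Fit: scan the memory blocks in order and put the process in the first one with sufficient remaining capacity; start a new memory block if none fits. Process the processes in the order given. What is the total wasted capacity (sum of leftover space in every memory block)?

memory block 1: place 392 MB, 120 MB left
memory block 2: place 332 MB, 180 MB left
memory block 3: place 510 MB, 2 MB left
memory block 4: place 389 MB, 123 MB left
memory block 1: place 90 MB, 30 MB left
memory block 2: place 104 MB, 76 MB left
memory block 5: place 429 MB, 83 MB left
memory block 6: place 293 MB, 219 MB left
memory block 6: place 171 MB, 48 MB left
memory block 4: place 102 MB, 21 MB left
memory block 7: place 91 MB, 421 MB left
memory block 2: place 49 MB, 27 MB left
memory block 7: place 326 MB, 95 MB left
memory block 8: place 480 MB, 32 MB left
memory block 9: place 449 MB, 63 MB left
9 memory blocks × 512 MB = 4608 MB; used 4207 MB; unused 401 MB.

401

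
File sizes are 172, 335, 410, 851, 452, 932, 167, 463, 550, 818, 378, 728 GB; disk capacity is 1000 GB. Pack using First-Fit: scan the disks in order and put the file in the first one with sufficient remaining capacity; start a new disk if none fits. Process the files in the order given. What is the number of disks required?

Put 172 GB in disk 1; 828 GB remain.
Put 335 GB in disk 1; 493 GB remain.
Put 410 GB in disk 1; 83 GB remain.
Put 851 GB in disk 2; 149 GB remain.
Put 452 GB in disk 3; 548 GB remain.
Put 932 GB in disk 4; 68 GB remain.
Put 167 GB in disk 3; 381 GB remain.
Put 463 GB in disk 5; 537 GB remain.
Put 550 GB in disk 6; 450 GB remain.
Put 818 GB in disk 7; 182 GB remain.
Put 378 GB in disk 3; 3 GB remain.
Put 728 GB in disk 8; 272 GB remain.

8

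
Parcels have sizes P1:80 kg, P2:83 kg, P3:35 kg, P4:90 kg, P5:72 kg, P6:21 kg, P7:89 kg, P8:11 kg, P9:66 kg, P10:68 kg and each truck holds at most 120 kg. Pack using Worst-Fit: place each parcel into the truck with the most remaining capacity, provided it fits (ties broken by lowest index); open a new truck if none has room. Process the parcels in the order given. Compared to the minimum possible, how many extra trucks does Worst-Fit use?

Worst-Fit: [80,35] [83,11] [90] [72,21] [89] [66] [68] → 7 trucks.
7 parcels exceed 60 kg (half the capacity), and no two of those can share a truck, so at least 7 trucks are needed.
So 7 is already optimal.

0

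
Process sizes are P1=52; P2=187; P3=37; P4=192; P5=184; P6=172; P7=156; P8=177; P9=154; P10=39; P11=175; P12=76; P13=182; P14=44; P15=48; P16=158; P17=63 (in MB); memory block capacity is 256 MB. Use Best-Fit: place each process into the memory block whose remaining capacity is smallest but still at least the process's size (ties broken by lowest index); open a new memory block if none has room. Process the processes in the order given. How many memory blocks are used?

10 memory blocks

memory block 1: place P1 (52 MB), 204 MB left
memory block 1: place P2 (187 MB), 17 MB left
memory block 2: place P3 (37 MB), 219 MB left
memory block 2: place P4 (192 MB), 27 MB left
memory block 3: place P5 (184 MB), 72 MB left
memory block 4: place P6 (172 MB), 84 MB left
memory block 5: place P7 (156 MB), 100 MB left
memory block 6: place P8 (177 MB), 79 MB left
memory block 7: place P9 (154 MB), 102 MB left
memory block 3: place P10 (39 MB), 33 MB left
memory block 8: place P11 (175 MB), 81 MB left
memory block 6: place P12 (76 MB), 3 MB left
memory block 9: place P13 (182 MB), 74 MB left
memory block 9: place P14 (44 MB), 30 MB left
memory block 8: place P15 (48 MB), 33 MB left
memory block 10: place P16 (158 MB), 98 MB left
memory block 4: place P17 (63 MB), 21 MB left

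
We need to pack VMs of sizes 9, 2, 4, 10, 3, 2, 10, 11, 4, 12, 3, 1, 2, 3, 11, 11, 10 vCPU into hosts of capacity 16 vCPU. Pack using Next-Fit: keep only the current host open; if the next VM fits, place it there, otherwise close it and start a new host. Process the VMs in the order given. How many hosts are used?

8

9 vCPU → host 1 (remaining 7 vCPU)
2 vCPU → host 1 (remaining 5 vCPU)
4 vCPU → host 1 (remaining 1 vCPU)
10 vCPU → host 2 (remaining 6 vCPU)
3 vCPU → host 2 (remaining 3 vCPU)
2 vCPU → host 2 (remaining 1 vCPU)
10 vCPU → host 3 (remaining 6 vCPU)
11 vCPU → host 4 (remaining 5 vCPU)
4 vCPU → host 4 (remaining 1 vCPU)
12 vCPU → host 5 (remaining 4 vCPU)
3 vCPU → host 5 (remaining 1 vCPU)
1 vCPU → host 5 (remaining 0 vCPU)
2 vCPU → host 6 (remaining 14 vCPU)
3 vCPU → host 6 (remaining 11 vCPU)
11 vCPU → host 6 (remaining 0 vCPU)
11 vCPU → host 7 (remaining 5 vCPU)
10 vCPU → host 8 (remaining 6 vCPU)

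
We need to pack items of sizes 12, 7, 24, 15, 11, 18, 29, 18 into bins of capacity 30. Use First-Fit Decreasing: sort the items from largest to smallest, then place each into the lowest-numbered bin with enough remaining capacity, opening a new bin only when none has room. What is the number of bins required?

Sorted descending: 29, 24, 18, 18, 15, 12, 11, 7.
29 → bin 1 (remaining 1)
24 → bin 2 (remaining 6)
18 → bin 3 (remaining 12)
18 → bin 4 (remaining 12)
15 → bin 5 (remaining 15)
12 → bin 3 (remaining 0)
11 → bin 4 (remaining 1)
7 → bin 5 (remaining 8)
Final bins: [29] [24] [18,12] [18,11] [15,7].

5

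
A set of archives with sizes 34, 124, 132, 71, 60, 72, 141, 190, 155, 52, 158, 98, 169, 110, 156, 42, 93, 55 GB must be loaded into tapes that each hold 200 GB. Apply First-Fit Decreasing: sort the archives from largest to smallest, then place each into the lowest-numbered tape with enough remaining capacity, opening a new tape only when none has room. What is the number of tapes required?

Sorted descending: 190, 169, 158, 156, 155, 141, 132, 124, 110, 98, 93, 72, 71, 60, 55, 52, 42, 34.
Put 190 GB in tape 1; 10 GB remain.
Put 169 GB in tape 2; 31 GB remain.
Put 158 GB in tape 3; 42 GB remain.
Put 156 GB in tape 4; 44 GB remain.
Put 155 GB in tape 5; 45 GB remain.
Put 141 GB in tape 6; 59 GB remain.
Put 132 GB in tape 7; 68 GB remain.
Put 124 GB in tape 8; 76 GB remain.
Put 110 GB in tape 9; 90 GB remain.
Put 98 GB in tape 10; 102 GB remain.
Put 93 GB in tape 10; 9 GB remain.
Put 72 GB in tape 8; 4 GB remain.
Put 71 GB in tape 9; 19 GB remain.
Put 60 GB in tape 7; 8 GB remain.
Put 55 GB in tape 6; 4 GB remain.
Put 52 GB in tape 11; 148 GB remain.
Put 42 GB in tape 3; 0 GB remain.
Put 34 GB in tape 4; 10 GB remain.

11 tapes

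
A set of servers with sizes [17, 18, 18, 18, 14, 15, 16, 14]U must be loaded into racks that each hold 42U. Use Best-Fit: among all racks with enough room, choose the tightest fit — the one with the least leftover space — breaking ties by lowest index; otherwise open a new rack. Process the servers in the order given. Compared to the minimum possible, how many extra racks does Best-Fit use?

0

Best-Fit: [17,18] [18,18] [14,15] [16,14] → 4 racks.
Total size 130U; any packing needs at least ⌈130/42⌉ = 4 racks.
So 4 is already optimal.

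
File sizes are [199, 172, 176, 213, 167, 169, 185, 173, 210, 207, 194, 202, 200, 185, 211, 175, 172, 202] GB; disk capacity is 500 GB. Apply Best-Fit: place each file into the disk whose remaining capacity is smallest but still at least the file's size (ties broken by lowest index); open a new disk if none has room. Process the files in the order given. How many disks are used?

Put 199 GB in disk 1; 301 GB remain.
Put 172 GB in disk 1; 129 GB remain.
Put 176 GB in disk 2; 324 GB remain.
Put 213 GB in disk 2; 111 GB remain.
Put 167 GB in disk 3; 333 GB remain.
Put 169 GB in disk 3; 164 GB remain.
Put 185 GB in disk 4; 315 GB remain.
Put 173 GB in disk 4; 142 GB remain.
Put 210 GB in disk 5; 290 GB remain.
Put 207 GB in disk 5; 83 GB remain.
Put 194 GB in disk 6; 306 GB remain.
Put 202 GB in disk 6; 104 GB remain.
Put 200 GB in disk 7; 300 GB remain.
Put 185 GB in disk 7; 115 GB remain.
Put 211 GB in disk 8; 289 GB remain.
Put 175 GB in disk 8; 114 GB remain.
Put 172 GB in disk 9; 328 GB remain.
Put 202 GB in disk 9; 126 GB remain.

9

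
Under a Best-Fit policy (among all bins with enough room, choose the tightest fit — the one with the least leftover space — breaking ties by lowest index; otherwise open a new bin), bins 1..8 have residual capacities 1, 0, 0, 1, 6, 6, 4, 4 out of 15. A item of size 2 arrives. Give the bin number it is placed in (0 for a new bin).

Bins with room: bin 5 (6), bin 6 (6), bin 7 (4), bin 8 (4).
Tightest fit is bin 7 with 4 free.

7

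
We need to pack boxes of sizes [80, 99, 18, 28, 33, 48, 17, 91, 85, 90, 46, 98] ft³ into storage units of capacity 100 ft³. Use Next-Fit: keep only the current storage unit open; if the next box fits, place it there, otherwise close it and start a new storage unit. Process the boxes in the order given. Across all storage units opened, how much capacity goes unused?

Put 80 ft³ in storage unit 1; 20 ft³ remain.
Put 99 ft³ in storage unit 2; 1 ft³ remain.
Put 18 ft³ in storage unit 3; 82 ft³ remain.
Put 28 ft³ in storage unit 3; 54 ft³ remain.
Put 33 ft³ in storage unit 3; 21 ft³ remain.
Put 48 ft³ in storage unit 4; 52 ft³ remain.
Put 17 ft³ in storage unit 4; 35 ft³ remain.
Put 91 ft³ in storage unit 5; 9 ft³ remain.
Put 85 ft³ in storage unit 6; 15 ft³ remain.
Put 90 ft³ in storage unit 7; 10 ft³ remain.
Put 46 ft³ in storage unit 8; 54 ft³ remain.
Put 98 ft³ in storage unit 9; 2 ft³ remain.
9 storage units × 100 ft³ = 900 ft³; used 733 ft³; unused 167 ft³.

167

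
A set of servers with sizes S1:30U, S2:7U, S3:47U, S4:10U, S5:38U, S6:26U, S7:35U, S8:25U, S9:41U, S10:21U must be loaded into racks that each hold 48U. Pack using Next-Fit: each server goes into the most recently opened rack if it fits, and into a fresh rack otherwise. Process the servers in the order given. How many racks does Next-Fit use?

Put S1 (30U) in rack 1; 18U remain.
Put S2 (7U) in rack 1; 11U remain.
Put S3 (47U) in rack 2; 1U remain.
Put S4 (10U) in rack 3; 38U remain.
Put S5 (38U) in rack 3; 0U remain.
Put S6 (26U) in rack 4; 22U remain.
Put S7 (35U) in rack 5; 13U remain.
Put S8 (25U) in rack 6; 23U remain.
Put S9 (41U) in rack 7; 7U remain.
Put S10 (21U) in rack 8; 27U remain.

8 racks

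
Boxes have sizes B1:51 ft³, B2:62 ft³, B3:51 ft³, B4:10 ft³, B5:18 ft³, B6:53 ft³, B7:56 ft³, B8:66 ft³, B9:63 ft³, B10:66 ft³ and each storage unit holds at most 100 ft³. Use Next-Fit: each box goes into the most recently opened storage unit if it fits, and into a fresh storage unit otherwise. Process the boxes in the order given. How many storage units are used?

Put B1 (51 ft³) in storage unit 1; 49 ft³ remain.
Put B2 (62 ft³) in storage unit 2; 38 ft³ remain.
Put B3 (51 ft³) in storage unit 3; 49 ft³ remain.
Put B4 (10 ft³) in storage unit 3; 39 ft³ remain.
Put B5 (18 ft³) in storage unit 3; 21 ft³ remain.
Put B6 (53 ft³) in storage unit 4; 47 ft³ remain.
Put B7 (56 ft³) in storage unit 5; 44 ft³ remain.
Put B8 (66 ft³) in storage unit 6; 34 ft³ remain.
Put B9 (63 ft³) in storage unit 7; 37 ft³ remain.
Put B10 (66 ft³) in storage unit 8; 34 ft³ remain.
Final storage units: [51] [62] [51,10,18] [53] [56] [66] [63] [66].

8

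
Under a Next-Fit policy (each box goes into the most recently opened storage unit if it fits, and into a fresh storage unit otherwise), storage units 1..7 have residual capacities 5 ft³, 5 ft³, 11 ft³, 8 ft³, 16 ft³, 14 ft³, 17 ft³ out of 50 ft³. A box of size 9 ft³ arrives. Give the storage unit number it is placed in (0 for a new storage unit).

Next-Fit only looks at storage unit 7, which has 17 ft³ free.
9 ft³ fits there.

7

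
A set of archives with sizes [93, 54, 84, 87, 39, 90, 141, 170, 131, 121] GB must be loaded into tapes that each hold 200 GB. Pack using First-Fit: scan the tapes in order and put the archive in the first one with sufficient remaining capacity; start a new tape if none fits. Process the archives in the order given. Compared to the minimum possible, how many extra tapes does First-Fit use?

First-Fit: [93,54,39] [84,87] [90] [141] [170] [131] [121] → 7 tapes.
Total size 1010 GB; any packing needs at least ⌈1010/200⌉ = 6 tapes.
An optimal packing achieves that bound: [170] [141,54] [131,39] [121] [93,90] [87,84] → 6 tapes.
Excess: 7 − 6 = 1.

1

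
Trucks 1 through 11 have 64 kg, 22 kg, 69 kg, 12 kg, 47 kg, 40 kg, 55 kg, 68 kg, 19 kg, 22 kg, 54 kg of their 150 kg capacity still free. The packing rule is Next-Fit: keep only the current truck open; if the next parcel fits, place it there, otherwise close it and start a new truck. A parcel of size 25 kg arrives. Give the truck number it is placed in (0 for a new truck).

11

Next-Fit only looks at truck 11, which has 54 kg free.
25 kg fits there.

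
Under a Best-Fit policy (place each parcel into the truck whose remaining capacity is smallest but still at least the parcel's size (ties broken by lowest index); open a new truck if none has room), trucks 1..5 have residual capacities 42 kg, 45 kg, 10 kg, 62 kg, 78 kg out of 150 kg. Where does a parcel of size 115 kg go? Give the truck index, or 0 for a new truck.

No truck has ≥ 115 kg free, so a new truck is opened.

0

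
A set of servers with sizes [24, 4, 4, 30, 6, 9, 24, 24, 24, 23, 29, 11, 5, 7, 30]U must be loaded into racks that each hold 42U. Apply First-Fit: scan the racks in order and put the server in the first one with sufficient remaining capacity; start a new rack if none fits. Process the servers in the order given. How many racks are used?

rack 1: place 24U, 18U left
rack 1: place 4U, 14U left
rack 1: place 4U, 10U left
rack 2: place 30U, 12U left
rack 1: place 6U, 4U left
rack 2: place 9U, 3U left
rack 3: place 24U, 18U left
rack 4: place 24U, 18U left
rack 5: place 24U, 18U left
rack 6: place 23U, 19U left
rack 7: place 29U, 13U left
rack 3: place 11U, 7U left
rack 3: place 5U, 2U left
rack 4: place 7U, 11U left
rack 8: place 30U, 12U left

8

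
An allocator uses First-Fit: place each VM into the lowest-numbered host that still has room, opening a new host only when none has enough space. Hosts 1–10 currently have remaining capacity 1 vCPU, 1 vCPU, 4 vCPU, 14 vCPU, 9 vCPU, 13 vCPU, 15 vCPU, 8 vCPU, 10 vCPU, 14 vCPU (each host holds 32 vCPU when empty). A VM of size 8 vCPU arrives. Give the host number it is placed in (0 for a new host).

4

Hosts with room: host 4 (14 vCPU), host 5 (9 vCPU), host 6 (13 vCPU), host 7 (15 vCPU), host 8 (8 vCPU), host 9 (10 vCPU), host 10 (14 vCPU).
The first with room is host 4.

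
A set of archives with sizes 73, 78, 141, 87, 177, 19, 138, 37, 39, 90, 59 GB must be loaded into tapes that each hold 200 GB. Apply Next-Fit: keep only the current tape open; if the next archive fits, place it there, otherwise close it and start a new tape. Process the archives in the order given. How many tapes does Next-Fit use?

6 tapes

73 GB → tape 1 (remaining 127 GB)
78 GB → tape 1 (remaining 49 GB)
141 GB → tape 2 (remaining 59 GB)
87 GB → tape 3 (remaining 113 GB)
177 GB → tape 4 (remaining 23 GB)
19 GB → tape 4 (remaining 4 GB)
138 GB → tape 5 (remaining 62 GB)
37 GB → tape 5 (remaining 25 GB)
39 GB → tape 6 (remaining 161 GB)
90 GB → tape 6 (remaining 71 GB)
59 GB → tape 6 (remaining 12 GB)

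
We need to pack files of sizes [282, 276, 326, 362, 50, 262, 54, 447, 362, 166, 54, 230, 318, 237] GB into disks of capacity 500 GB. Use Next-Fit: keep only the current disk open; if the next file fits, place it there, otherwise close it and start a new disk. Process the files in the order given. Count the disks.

Put 282 GB in disk 1; 218 GB remain.
Put 276 GB in disk 2; 224 GB remain.
Put 326 GB in disk 3; 174 GB remain.
Put 362 GB in disk 4; 138 GB remain.
Put 50 GB in disk 4; 88 GB remain.
Put 262 GB in disk 5; 238 GB remain.
Put 54 GB in disk 5; 184 GB remain.
Put 447 GB in disk 6; 53 GB remain.
Put 362 GB in disk 7; 138 GB remain.
Put 166 GB in disk 8; 334 GB remain.
Put 54 GB in disk 8; 280 GB remain.
Put 230 GB in disk 8; 50 GB remain.
Put 318 GB in disk 9; 182 GB remain.
Put 237 GB in disk 10; 263 GB remain.
Final disks: [282] [276] [326] [362,50] [262,54] [447] [362] [166,54,230] [318] [237].

10 disks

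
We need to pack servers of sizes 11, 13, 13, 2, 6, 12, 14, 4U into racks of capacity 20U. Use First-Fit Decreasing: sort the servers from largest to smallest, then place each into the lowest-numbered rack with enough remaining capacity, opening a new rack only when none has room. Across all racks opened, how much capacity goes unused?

25

Sorted descending: 14, 13, 13, 12, 11, 6, 4, 2.
Put 14U in rack 1; 6U remain.
Put 13U in rack 2; 7U remain.
Put 13U in rack 3; 7U remain.
Put 12U in rack 4; 8U remain.
Put 11U in rack 5; 9U remain.
Put 6U in rack 1; 0U remain.
Put 4U in rack 2; 3U remain.
Put 2U in rack 2; 1U remain.
5 racks × 20U = 100U; used 75U; unused 25U.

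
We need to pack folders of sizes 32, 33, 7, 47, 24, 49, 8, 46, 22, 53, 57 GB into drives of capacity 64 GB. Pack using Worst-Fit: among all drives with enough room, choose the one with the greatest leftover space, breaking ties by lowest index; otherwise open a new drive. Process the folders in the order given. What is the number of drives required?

drive 1: place 32 GB, 32 GB left
drive 2: place 33 GB, 31 GB left
drive 1: place 7 GB, 25 GB left
drive 3: place 47 GB, 17 GB left
drive 2: place 24 GB, 7 GB left
drive 4: place 49 GB, 15 GB left
drive 1: place 8 GB, 17 GB left
drive 5: place 46 GB, 18 GB left
drive 6: place 22 GB, 42 GB left
drive 7: place 53 GB, 11 GB left
drive 8: place 57 GB, 7 GB left
Final drives: [32,7,8] [33,24] [47] [49] [46] [22] [53] [57].

8 drives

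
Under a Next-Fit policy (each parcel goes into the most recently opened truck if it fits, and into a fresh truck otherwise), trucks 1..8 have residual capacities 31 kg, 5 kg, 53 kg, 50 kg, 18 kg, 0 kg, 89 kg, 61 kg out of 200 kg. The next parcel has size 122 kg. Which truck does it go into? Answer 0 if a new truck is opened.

Next-Fit only looks at truck 8, which has 61 kg free.
122 kg does not fit, so a new truck is opened.

0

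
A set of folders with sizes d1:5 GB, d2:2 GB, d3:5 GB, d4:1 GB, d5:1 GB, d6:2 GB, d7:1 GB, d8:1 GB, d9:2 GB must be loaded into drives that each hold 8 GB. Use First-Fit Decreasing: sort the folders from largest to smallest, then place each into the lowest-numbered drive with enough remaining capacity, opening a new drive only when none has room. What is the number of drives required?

3

Sorted descending: 5, 5, 2, 2, 2, 1, 1, 1, 1.
5 GB → drive 1 (remaining 3 GB)
5 GB → drive 2 (remaining 3 GB)
2 GB → drive 1 (remaining 1 GB)
2 GB → drive 2 (remaining 1 GB)
2 GB → drive 3 (remaining 6 GB)
1 GB → drive 1 (remaining 0 GB)
1 GB → drive 2 (remaining 0 GB)
1 GB → drive 3 (remaining 5 GB)
1 GB → drive 3 (remaining 4 GB)
Final drives: [5,2,1] [5,2,1] [2,1,1].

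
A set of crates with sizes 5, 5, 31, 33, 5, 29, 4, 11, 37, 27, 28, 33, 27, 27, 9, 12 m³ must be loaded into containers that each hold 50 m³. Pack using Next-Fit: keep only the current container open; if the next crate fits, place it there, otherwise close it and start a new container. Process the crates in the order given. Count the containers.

5 m³ → container 1 (remaining 45 m³)
5 m³ → container 1 (remaining 40 m³)
31 m³ → container 1 (remaining 9 m³)
33 m³ → container 2 (remaining 17 m³)
5 m³ → container 2 (remaining 12 m³)
29 m³ → container 3 (remaining 21 m³)
4 m³ → container 3 (remaining 17 m³)
11 m³ → container 3 (remaining 6 m³)
37 m³ → container 4 (remaining 13 m³)
27 m³ → container 5 (remaining 23 m³)
28 m³ → container 6 (remaining 22 m³)
33 m³ → container 7 (remaining 17 m³)
27 m³ → container 8 (remaining 23 m³)
27 m³ → container 9 (remaining 23 m³)
9 m³ → container 9 (remaining 14 m³)
12 m³ → container 9 (remaining 2 m³)
Final containers: [5,5,31] [33,5] [29,4,11] [37] [27] [28] [33] [27] [27,9,12].

9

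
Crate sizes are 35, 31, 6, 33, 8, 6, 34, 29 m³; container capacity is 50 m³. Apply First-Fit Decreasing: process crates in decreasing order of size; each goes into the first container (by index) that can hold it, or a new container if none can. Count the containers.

Sorted descending: 35, 34, 33, 31, 29, 8, 6, 6.
container 1: place 35 m³, 15 m³ left
container 2: place 34 m³, 16 m³ left
container 3: place 33 m³, 17 m³ left
container 4: place 31 m³, 19 m³ left
container 5: place 29 m³, 21 m³ left
container 1: place 8 m³, 7 m³ left
container 1: place 6 m³, 1 m³ left
container 2: place 6 m³, 10 m³ left

5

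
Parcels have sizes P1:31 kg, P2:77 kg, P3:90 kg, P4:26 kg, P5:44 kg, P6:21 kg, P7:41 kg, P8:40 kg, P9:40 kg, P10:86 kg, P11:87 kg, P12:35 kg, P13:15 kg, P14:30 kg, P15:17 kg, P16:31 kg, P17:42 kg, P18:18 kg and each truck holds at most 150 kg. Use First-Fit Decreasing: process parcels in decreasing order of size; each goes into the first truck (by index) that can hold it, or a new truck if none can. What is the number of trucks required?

6 trucks

Sorted descending: 90, 87, 86, 77, 44, 42, 41, 40, 40, 35, 31, 31, 30, 26, 21, 18, 17, 15.
90 kg → truck 1 (remaining 60 kg)
87 kg → truck 2 (remaining 63 kg)
86 kg → truck 3 (remaining 64 kg)
77 kg → truck 4 (remaining 73 kg)
44 kg → truck 1 (remaining 16 kg)
42 kg → truck 2 (remaining 21 kg)
41 kg → truck 3 (remaining 23 kg)
40 kg → truck 4 (remaining 33 kg)
40 kg → truck 5 (remaining 110 kg)
35 kg → truck 5 (remaining 75 kg)
31 kg → truck 4 (remaining 2 kg)
31 kg → truck 5 (remaining 44 kg)
30 kg → truck 5 (remaining 14 kg)
26 kg → truck 6 (remaining 124 kg)
21 kg → truck 2 (remaining 0 kg)
18 kg → truck 3 (remaining 5 kg)
17 kg → truck 6 (remaining 107 kg)
15 kg → truck 1 (remaining 1 kg)
Final trucks: [90,44,15] [87,42,21] [86,41,18] [77,40,31] [40,35,31,30] [26,17].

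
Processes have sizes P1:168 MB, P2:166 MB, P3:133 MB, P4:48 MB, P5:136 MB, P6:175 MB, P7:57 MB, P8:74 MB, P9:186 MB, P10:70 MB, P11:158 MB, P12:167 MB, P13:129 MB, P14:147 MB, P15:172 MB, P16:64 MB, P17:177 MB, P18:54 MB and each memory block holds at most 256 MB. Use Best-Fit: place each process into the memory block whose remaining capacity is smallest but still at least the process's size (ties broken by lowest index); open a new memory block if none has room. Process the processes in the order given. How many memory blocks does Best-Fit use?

P1 (168 MB) → memory block 1 (remaining 88 MB)
P2 (166 MB) → memory block 2 (remaining 90 MB)
P3 (133 MB) → memory block 3 (remaining 123 MB)
P4 (48 MB) → memory block 1 (remaining 40 MB)
P5 (136 MB) → memory block 4 (remaining 120 MB)
P6 (175 MB) → memory block 5 (remaining 81 MB)
P7 (57 MB) → memory block 5 (remaining 24 MB)
P8 (74 MB) → memory block 2 (remaining 16 MB)
P9 (186 MB) → memory block 6 (remaining 70 MB)
P10 (70 MB) → memory block 6 (remaining 0 MB)
P11 (158 MB) → memory block 7 (remaining 98 MB)
P12 (167 MB) → memory block 8 (remaining 89 MB)
P13 (129 MB) → memory block 9 (remaining 127 MB)
P14 (147 MB) → memory block 10 (remaining 109 MB)
P15 (172 MB) → memory block 11 (remaining 84 MB)
P16 (64 MB) → memory block 11 (remaining 20 MB)
P17 (177 MB) → memory block 12 (remaining 79 MB)
P18 (54 MB) → memory block 12 (remaining 25 MB)
Final memory blocks: [168,48] [166,74] [133] [136] [175,57] [186,70] [158] [167] [129] [147] [172,64] [177,54].

12 memory blocks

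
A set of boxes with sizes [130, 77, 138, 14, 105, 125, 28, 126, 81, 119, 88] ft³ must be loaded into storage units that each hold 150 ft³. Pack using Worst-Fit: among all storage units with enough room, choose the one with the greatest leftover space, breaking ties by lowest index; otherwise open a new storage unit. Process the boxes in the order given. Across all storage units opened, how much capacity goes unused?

130 ft³ → storage unit 1 (remaining 20 ft³)
77 ft³ → storage unit 2 (remaining 73 ft³)
138 ft³ → storage unit 3 (remaining 12 ft³)
14 ft³ → storage unit 2 (remaining 59 ft³)
105 ft³ → storage unit 4 (remaining 45 ft³)
125 ft³ → storage unit 5 (remaining 25 ft³)
28 ft³ → storage unit 2 (remaining 31 ft³)
126 ft³ → storage unit 6 (remaining 24 ft³)
81 ft³ → storage unit 7 (remaining 69 ft³)
119 ft³ → storage unit 8 (remaining 31 ft³)
88 ft³ → storage unit 9 (remaining 62 ft³)
9 storage units × 150 ft³ = 1350 ft³; used 1031 ft³; unused 319 ft³.

319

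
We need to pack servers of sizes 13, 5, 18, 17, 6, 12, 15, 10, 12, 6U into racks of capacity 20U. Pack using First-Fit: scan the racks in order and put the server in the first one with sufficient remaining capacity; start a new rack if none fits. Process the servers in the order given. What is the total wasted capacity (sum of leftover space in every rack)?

Put 13U in rack 1; 7U remain.
Put 5U in rack 1; 2U remain.
Put 18U in rack 2; 2U remain.
Put 17U in rack 3; 3U remain.
Put 6U in rack 4; 14U remain.
Put 12U in rack 4; 2U remain.
Put 15U in rack 5; 5U remain.
Put 10U in rack 6; 10U remain.
Put 12U in rack 7; 8U remain.
Put 6U in rack 6; 4U remain.
7 racks × 20U = 140U; used 114U; unused 26U.

26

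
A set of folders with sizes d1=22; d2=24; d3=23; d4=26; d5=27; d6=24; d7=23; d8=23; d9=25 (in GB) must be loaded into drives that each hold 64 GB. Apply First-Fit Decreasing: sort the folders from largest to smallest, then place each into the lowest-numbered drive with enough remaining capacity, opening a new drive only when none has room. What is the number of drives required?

Sorted descending: 27, 26, 25, 24, 24, 23, 23, 23, 22.
Put 27 GB in drive 1; 37 GB remain.
Put 26 GB in drive 1; 11 GB remain.
Put 25 GB in drive 2; 39 GB remain.
Put 24 GB in drive 2; 15 GB remain.
Put 24 GB in drive 3; 40 GB remain.
Put 23 GB in drive 3; 17 GB remain.
Put 23 GB in drive 4; 41 GB remain.
Put 23 GB in drive 4; 18 GB remain.
Put 22 GB in drive 5; 42 GB remain.

5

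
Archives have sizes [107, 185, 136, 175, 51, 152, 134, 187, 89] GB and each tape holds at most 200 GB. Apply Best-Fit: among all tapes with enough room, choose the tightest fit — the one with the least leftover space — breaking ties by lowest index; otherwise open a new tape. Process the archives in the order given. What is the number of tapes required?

107 GB → tape 1 (remaining 93 GB)
185 GB → tape 2 (remaining 15 GB)
136 GB → tape 3 (remaining 64 GB)
175 GB → tape 4 (remaining 25 GB)
51 GB → tape 3 (remaining 13 GB)
152 GB → tape 5 (remaining 48 GB)
134 GB → tape 6 (remaining 66 GB)
187 GB → tape 7 (remaining 13 GB)
89 GB → tape 1 (remaining 4 GB)
Final tapes: [107,89] [185] [136,51] [175] [152] [134] [187].

7 tapes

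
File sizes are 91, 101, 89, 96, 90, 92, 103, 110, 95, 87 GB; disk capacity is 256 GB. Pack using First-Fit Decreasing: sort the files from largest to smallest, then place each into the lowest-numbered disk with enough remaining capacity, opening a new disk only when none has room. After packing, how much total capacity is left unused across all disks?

Sorted descending: 110, 103, 101, 96, 95, 92, 91, 90, 89, 87.
Put 110 GB in disk 1; 146 GB remain.
Put 103 GB in disk 1; 43 GB remain.
Put 101 GB in disk 2; 155 GB remain.
Put 96 GB in disk 2; 59 GB remain.
Put 95 GB in disk 3; 161 GB remain.
Put 92 GB in disk 3; 69 GB remain.
Put 91 GB in disk 4; 165 GB remain.
Put 90 GB in disk 4; 75 GB remain.
Put 89 GB in disk 5; 167 GB remain.
Put 87 GB in disk 5; 80 GB remain.
5 disks × 256 GB = 1280 GB; used 954 GB; unused 326 GB.

326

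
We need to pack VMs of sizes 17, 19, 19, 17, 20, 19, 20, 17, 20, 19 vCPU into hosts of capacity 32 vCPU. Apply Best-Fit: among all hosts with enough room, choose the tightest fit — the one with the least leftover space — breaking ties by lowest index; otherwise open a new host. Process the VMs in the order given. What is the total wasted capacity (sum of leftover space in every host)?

133

host 1: place 17 vCPU, 15 vCPU left
host 2: place 19 vCPU, 13 vCPU left
host 3: place 19 vCPU, 13 vCPU left
host 4: place 17 vCPU, 15 vCPU left
host 5: place 20 vCPU, 12 vCPU left
host 6: place 19 vCPU, 13 vCPU left
host 7: place 20 vCPU, 12 vCPU left
host 8: place 17 vCPU, 15 vCPU left
host 9: place 20 vCPU, 12 vCPU left
host 10: place 19 vCPU, 13 vCPU left
10 hosts × 32 vCPU = 320 vCPU; used 187 vCPU; unused 133 vCPU.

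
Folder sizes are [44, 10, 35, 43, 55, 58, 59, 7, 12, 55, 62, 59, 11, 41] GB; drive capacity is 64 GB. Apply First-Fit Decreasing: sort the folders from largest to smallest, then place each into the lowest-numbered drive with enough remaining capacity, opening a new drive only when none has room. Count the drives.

10

Sorted descending: 62, 59, 59, 58, 55, 55, 44, 43, 41, 35, 12, 11, 10, 7.
drive 1: place 62 GB, 2 GB left
drive 2: place 59 GB, 5 GB left
drive 3: place 59 GB, 5 GB left
drive 4: place 58 GB, 6 GB left
drive 5: place 55 GB, 9 GB left
drive 6: place 55 GB, 9 GB left
drive 7: place 44 GB, 20 GB left
drive 8: place 43 GB, 21 GB left
drive 9: place 41 GB, 23 GB left
drive 10: place 35 GB, 29 GB left
drive 7: place 12 GB, 8 GB left
drive 8: place 11 GB, 10 GB left
drive 8: place 10 GB, 0 GB left
drive 5: place 7 GB, 2 GB left
Final drives: [62] [59] [59] [58] [55,7] [55] [44,12] [43,11,10] [41] [35].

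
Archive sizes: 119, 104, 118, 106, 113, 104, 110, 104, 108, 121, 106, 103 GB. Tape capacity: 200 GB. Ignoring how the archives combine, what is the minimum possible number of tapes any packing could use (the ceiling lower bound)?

7

Total size = 119 + 104 + 118 + 106 + 113 + 104 + 110 + 104 + 108 + 121 + 106 + 103 = 1316 GB.
⌈1316 / 200⌉ = 7.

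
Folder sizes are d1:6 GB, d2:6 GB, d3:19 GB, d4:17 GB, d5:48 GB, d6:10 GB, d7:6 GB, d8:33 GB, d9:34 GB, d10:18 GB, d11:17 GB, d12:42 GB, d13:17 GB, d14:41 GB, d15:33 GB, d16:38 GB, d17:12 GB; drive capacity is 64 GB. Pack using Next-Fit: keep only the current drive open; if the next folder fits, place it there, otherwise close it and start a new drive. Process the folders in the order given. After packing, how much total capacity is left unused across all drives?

d1 (6 GB) → drive 1 (remaining 58 GB)
d2 (6 GB) → drive 1 (remaining 52 GB)
d3 (19 GB) → drive 1 (remaining 33 GB)
d4 (17 GB) → drive 1 (remaining 16 GB)
d5 (48 GB) → drive 2 (remaining 16 GB)
d6 (10 GB) → drive 2 (remaining 6 GB)
d7 (6 GB) → drive 2 (remaining 0 GB)
d8 (33 GB) → drive 3 (remaining 31 GB)
d9 (34 GB) → drive 4 (remaining 30 GB)
d10 (18 GB) → drive 4 (remaining 12 GB)
d11 (17 GB) → drive 5 (remaining 47 GB)
d12 (42 GB) → drive 5 (remaining 5 GB)
d13 (17 GB) → drive 6 (remaining 47 GB)
d14 (41 GB) → drive 6 (remaining 6 GB)
d15 (33 GB) → drive 7 (remaining 31 GB)
d16 (38 GB) → drive 8 (remaining 26 GB)
d17 (12 GB) → drive 8 (remaining 14 GB)
8 drives × 64 GB = 512 GB; used 397 GB; unused 115 GB.

115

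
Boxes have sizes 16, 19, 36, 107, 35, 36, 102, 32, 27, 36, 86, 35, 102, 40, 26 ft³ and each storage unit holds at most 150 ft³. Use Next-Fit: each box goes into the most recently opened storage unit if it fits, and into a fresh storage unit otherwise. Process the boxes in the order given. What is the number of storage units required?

storage unit 1: place 16 ft³, 134 ft³ left
storage unit 1: place 19 ft³, 115 ft³ left
storage unit 1: place 36 ft³, 79 ft³ left
storage unit 2: place 107 ft³, 43 ft³ left
storage unit 2: place 35 ft³, 8 ft³ left
storage unit 3: place 36 ft³, 114 ft³ left
storage unit 3: place 102 ft³, 12 ft³ left
storage unit 4: place 32 ft³, 118 ft³ left
storage unit 4: place 27 ft³, 91 ft³ left
storage unit 4: place 36 ft³, 55 ft³ left
storage unit 5: place 86 ft³, 64 ft³ left
storage unit 5: place 35 ft³, 29 ft³ left
storage unit 6: place 102 ft³, 48 ft³ left
storage unit 6: place 40 ft³, 8 ft³ left
storage unit 7: place 26 ft³, 124 ft³ left

7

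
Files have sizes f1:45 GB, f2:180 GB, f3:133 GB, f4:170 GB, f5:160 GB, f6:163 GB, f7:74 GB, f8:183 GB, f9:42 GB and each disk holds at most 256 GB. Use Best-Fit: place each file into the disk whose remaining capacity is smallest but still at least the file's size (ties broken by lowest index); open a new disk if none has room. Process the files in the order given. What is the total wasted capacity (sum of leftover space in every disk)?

386

Put f1 (45 GB) in disk 1; 211 GB remain.
Put f2 (180 GB) in disk 1; 31 GB remain.
Put f3 (133 GB) in disk 2; 123 GB remain.
Put f4 (170 GB) in disk 3; 86 GB remain.
Put f5 (160 GB) in disk 4; 96 GB remain.
Put f6 (163 GB) in disk 5; 93 GB remain.
Put f7 (74 GB) in disk 3; 12 GB remain.
Put f8 (183 GB) in disk 6; 73 GB remain.
Put f9 (42 GB) in disk 6; 31 GB remain.
6 disks × 256 GB = 1536 GB; used 1150 GB; unused 386 GB.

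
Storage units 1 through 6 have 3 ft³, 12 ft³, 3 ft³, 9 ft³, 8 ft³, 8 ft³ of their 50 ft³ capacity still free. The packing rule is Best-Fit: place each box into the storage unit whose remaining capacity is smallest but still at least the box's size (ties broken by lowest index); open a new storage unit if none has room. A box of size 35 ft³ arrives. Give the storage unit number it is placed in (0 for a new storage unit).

No storage unit has ≥ 35 ft³ free, so a new storage unit is opened.

0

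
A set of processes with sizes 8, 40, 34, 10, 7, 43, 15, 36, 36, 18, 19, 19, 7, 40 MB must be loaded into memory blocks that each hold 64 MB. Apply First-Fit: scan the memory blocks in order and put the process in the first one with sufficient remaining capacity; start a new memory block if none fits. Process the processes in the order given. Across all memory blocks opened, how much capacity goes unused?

Put 8 MB in memory block 1; 56 MB remain.
Put 40 MB in memory block 1; 16 MB remain.
Put 34 MB in memory block 2; 30 MB remain.
Put 10 MB in memory block 1; 6 MB remain.
Put 7 MB in memory block 2; 23 MB remain.
Put 43 MB in memory block 3; 21 MB remain.
Put 15 MB in memory block 2; 8 MB remain.
Put 36 MB in memory block 4; 28 MB remain.
Put 36 MB in memory block 5; 28 MB remain.
Put 18 MB in memory block 3; 3 MB remain.
Put 19 MB in memory block 4; 9 MB remain.
Put 19 MB in memory block 5; 9 MB remain.
Put 7 MB in memory block 2; 1 MB remain.
Put 40 MB in memory block 6; 24 MB remain.
6 memory blocks × 64 MB = 384 MB; used 332 MB; unused 52 MB.

52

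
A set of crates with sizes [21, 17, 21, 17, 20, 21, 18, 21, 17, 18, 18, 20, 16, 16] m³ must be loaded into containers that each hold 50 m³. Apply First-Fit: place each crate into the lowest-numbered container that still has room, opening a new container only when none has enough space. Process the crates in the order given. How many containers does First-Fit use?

7

container 1: place 21 m³, 29 m³ left
container 1: place 17 m³, 12 m³ left
container 2: place 21 m³, 29 m³ left
container 2: place 17 m³, 12 m³ left
container 3: place 20 m³, 30 m³ left
container 3: place 21 m³, 9 m³ left
container 4: place 18 m³, 32 m³ left
container 4: place 21 m³, 11 m³ left
container 5: place 17 m³, 33 m³ left
container 5: place 18 m³, 15 m³ left
container 6: place 18 m³, 32 m³ left
container 6: place 20 m³, 12 m³ left
container 7: place 16 m³, 34 m³ left
container 7: place 16 m³, 18 m³ left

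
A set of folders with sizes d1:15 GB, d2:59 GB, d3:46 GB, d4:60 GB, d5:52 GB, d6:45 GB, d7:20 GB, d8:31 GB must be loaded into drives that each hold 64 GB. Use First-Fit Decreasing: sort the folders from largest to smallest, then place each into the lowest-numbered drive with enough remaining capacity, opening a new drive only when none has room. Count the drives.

6

Sorted descending: 60, 59, 52, 46, 45, 31, 20, 15.
Put 60 GB in drive 1; 4 GB remain.
Put 59 GB in drive 2; 5 GB remain.
Put 52 GB in drive 3; 12 GB remain.
Put 46 GB in drive 4; 18 GB remain.
Put 45 GB in drive 5; 19 GB remain.
Put 31 GB in drive 6; 33 GB remain.
Put 20 GB in drive 6; 13 GB remain.
Put 15 GB in drive 4; 3 GB remain.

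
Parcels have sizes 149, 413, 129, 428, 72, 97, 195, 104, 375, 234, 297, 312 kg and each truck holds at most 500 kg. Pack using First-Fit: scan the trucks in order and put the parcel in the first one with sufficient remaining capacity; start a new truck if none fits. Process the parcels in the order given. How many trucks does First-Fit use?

8 trucks

truck 1: place 149 kg, 351 kg left
truck 2: place 413 kg, 87 kg left
truck 1: place 129 kg, 222 kg left
truck 3: place 428 kg, 72 kg left
truck 1: place 72 kg, 150 kg left
truck 1: place 97 kg, 53 kg left
truck 4: place 195 kg, 305 kg left
truck 4: place 104 kg, 201 kg left
truck 5: place 375 kg, 125 kg left
truck 6: place 234 kg, 266 kg left
truck 7: place 297 kg, 203 kg left
truck 8: place 312 kg, 188 kg left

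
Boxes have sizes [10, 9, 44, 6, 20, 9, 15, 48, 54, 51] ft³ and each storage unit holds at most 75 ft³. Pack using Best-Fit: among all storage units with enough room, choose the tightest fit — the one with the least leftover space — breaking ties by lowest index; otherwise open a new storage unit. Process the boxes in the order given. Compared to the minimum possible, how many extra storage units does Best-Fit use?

Best-Fit: [10,9,44,6] [20,9,15] [48] [54] [51] → 5 storage units.
Total size 266 ft³; any packing needs at least ⌈266/75⌉ = 4 storage units.
An optimal packing achieves that bound: [54,20] [51,15,9] [48,10,9,6] [44] → 4 storage units.
Excess: 5 − 4 = 1.

1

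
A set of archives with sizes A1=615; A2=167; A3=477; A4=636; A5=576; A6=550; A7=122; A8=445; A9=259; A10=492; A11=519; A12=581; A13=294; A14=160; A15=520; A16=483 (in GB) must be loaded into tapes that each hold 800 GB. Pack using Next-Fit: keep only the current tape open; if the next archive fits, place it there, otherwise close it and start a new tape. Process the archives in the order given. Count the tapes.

A1 (615 GB) → tape 1 (remaining 185 GB)
A2 (167 GB) → tape 1 (remaining 18 GB)
A3 (477 GB) → tape 2 (remaining 323 GB)
A4 (636 GB) → tape 3 (remaining 164 GB)
A5 (576 GB) → tape 4 (remaining 224 GB)
A6 (550 GB) → tape 5 (remaining 250 GB)
A7 (122 GB) → tape 5 (remaining 128 GB)
A8 (445 GB) → tape 6 (remaining 355 GB)
A9 (259 GB) → tape 6 (remaining 96 GB)
A10 (492 GB) → tape 7 (remaining 308 GB)
A11 (519 GB) → tape 8 (remaining 281 GB)
A12 (581 GB) → tape 9 (remaining 219 GB)
A13 (294 GB) → tape 10 (remaining 506 GB)
A14 (160 GB) → tape 10 (remaining 346 GB)
A15 (520 GB) → tape 11 (remaining 280 GB)
A16 (483 GB) → tape 12 (remaining 317 GB)
Final tapes: [615,167] [477] [636] [576] [550,122] [445,259] [492] [519] [581] [294,160] [520] [483].

12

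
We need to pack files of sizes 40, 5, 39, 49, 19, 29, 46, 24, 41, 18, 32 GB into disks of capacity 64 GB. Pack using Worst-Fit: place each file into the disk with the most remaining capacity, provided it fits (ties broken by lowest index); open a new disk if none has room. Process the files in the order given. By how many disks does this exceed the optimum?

Worst-Fit: [40,5] [39,19] [49] [29,24] [46] [41,18] [32] → 7 disks.
Total size 342 GB; any packing needs at least ⌈342/64⌉ = 6 disks.
An optimal packing achieves that bound: [49,5] [46,18] [41,19] [40,24] [39] [32,29] → 6 disks.
Excess: 7 − 6 = 1.

1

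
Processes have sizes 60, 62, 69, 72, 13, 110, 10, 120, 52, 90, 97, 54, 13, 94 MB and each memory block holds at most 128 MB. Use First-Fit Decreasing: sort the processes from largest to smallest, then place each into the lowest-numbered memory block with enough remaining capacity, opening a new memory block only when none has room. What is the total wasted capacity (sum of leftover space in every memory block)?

108

Sorted descending: 120, 110, 97, 94, 90, 72, 69, 62, 60, 54, 52, 13, 13, 10.
120 MB → memory block 1 (remaining 8 MB)
110 MB → memory block 2 (remaining 18 MB)
97 MB → memory block 3 (remaining 31 MB)
94 MB → memory block 4 (remaining 34 MB)
90 MB → memory block 5 (remaining 38 MB)
72 MB → memory block 6 (remaining 56 MB)
69 MB → memory block 7 (remaining 59 MB)
62 MB → memory block 8 (remaining 66 MB)
60 MB → memory block 8 (remaining 6 MB)
54 MB → memory block 6 (remaining 2 MB)
52 MB → memory block 7 (remaining 7 MB)
13 MB → memory block 2 (remaining 5 MB)
13 MB → memory block 3 (remaining 18 MB)
10 MB → memory block 3 (remaining 8 MB)
8 memory blocks × 128 MB = 1024 MB; used 916 MB; unused 108 MB.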